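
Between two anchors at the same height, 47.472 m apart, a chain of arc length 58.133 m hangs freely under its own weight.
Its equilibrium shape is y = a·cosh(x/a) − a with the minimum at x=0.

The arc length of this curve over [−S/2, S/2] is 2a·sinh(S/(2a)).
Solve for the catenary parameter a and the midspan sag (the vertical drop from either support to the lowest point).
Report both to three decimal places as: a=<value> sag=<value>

seed: a₀ = √(S³/(24(L−S))) = √(47.472³/(24·10.661)) = 20.448041
iter 1: u=1.160796  f(a)=+7.417e-01  f'(a)=-1.190e+00  a ← 20.448041 − (+7.417e-01/-1.190e+00) = 21.071256
iter 2: u=1.126463  f(a)=+3.526e-02  f'(a)=-1.079e+00  a ← 21.071256 − (+3.526e-02/-1.079e+00) = 21.103921
iter 3: u=1.124720  f(a)=+8.849e-05  f'(a)=-1.074e+00  a ← 21.103921 − (+8.849e-05/-1.074e+00) = 21.104004
iter 4: u=1.124716  f(a)=+5.604e-10  f'(a)=-1.074e+00  a ← 21.104004 − (+5.604e-10/-1.074e+00) = 21.104004
iter 5: u=1.124716  f(a)=-7.105e-15  f'(a)=-1.074e+00  a ← 21.104004 − (-7.105e-15/-1.074e+00) = 21.104004
converged: |Δa| < 1e-12 after 5 iterations
sag = a·(cosh(S/(2a)) − 1) = 21.104004·(cosh(1.124716) − 1) = 14.815913
T_max/T_min = cosh(S/(2a)) = 1.702043

a=21.104 sag=14.816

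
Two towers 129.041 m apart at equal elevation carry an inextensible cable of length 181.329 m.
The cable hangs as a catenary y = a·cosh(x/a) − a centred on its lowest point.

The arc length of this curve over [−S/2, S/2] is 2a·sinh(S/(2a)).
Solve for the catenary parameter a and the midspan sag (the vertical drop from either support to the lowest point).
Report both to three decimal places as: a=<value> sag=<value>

a=43.692 sag=56.951

seed: a₀ = √(S³/(24(L−S))) = √(129.041³/(24·52.288)) = 41.379472
iter 1: u=1.559239  f(a)=+6.737e+00  f'(a)=-3.197e+00  a ← 41.379472 − (+6.737e+00/-3.197e+00) = 43.486385
iter 2: u=1.483694  f(a)=+5.487e-01  f'(a)=-2.696e+00  a ← 43.486385 − (+5.487e-01/-2.696e+00) = 43.689917
iter 3: u=1.476782  f(a)=+4.354e-03  f'(a)=-2.653e+00  a ← 43.689917 − (+4.354e-03/-2.653e+00) = 43.691558
iter 4: u=1.476727  f(a)=+2.789e-07  f'(a)=-2.653e+00  a ← 43.691558 − (+2.789e-07/-2.653e+00) = 43.691558
iter 5: u=1.476727  f(a)=-2.842e-14  f'(a)=-2.653e+00  a ← 43.691558 − (-2.842e-14/-2.653e+00) = 43.691558
converged: |Δa| < 1e-12 after 5 iterations
sag = a·(cosh(S/(2a)) − 1) = 43.691558·(cosh(1.476727) − 1) = 56.951394
T_max/T_min = cosh(S/(2a)) = 2.303487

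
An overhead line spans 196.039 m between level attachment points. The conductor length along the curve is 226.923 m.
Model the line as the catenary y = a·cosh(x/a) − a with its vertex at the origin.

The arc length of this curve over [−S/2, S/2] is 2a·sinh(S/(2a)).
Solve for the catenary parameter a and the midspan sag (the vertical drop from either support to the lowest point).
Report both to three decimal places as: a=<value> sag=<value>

a=103.119 sag=50.201

seed: a₀ = √(S³/(24(L−S))) = √(196.039³/(24·30.884)) = 100.818754
iter 1: u=0.972235  f(a)=+1.493e+00  f'(a)=-6.726e-01  a ← 100.818754 − (+1.493e+00/-6.726e-01) = 103.038504
iter 2: u=0.951290  f(a)=+5.073e-02  f'(a)=-6.276e-01  a ← 103.038504 − (+5.073e-02/-6.276e-01) = 103.119339
iter 3: u=0.950544  f(a)=+6.314e-05  f'(a)=-6.260e-01  a ← 103.119339 − (+6.314e-05/-6.260e-01) = 103.119440
iter 4: u=0.950543  f(a)=+9.814e-11  f'(a)=-6.260e-01  a ← 103.119440 − (+9.814e-11/-6.260e-01) = 103.119440
iter 5: u=0.950543  f(a)=+0.000e+00  f'(a)=-6.260e-01  a ← 103.119440 − (+0.000e+00/-6.260e-01) = 103.119440
converged: |Δa| < 1e-12 after 5 iterations
sag = a·(cosh(S/(2a)) − 1) = 103.119440·(cosh(0.950543) − 1) = 50.200914
T_max/T_min = cosh(S/(2a)) = 1.486823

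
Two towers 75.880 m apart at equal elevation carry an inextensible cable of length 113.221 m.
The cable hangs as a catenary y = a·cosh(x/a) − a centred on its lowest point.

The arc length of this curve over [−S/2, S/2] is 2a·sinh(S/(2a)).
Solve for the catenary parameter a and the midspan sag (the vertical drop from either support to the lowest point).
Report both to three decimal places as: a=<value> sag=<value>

seed: a₀ = √(S³/(24(L−S))) = √(75.880³/(24·37.341)) = 22.079660
iter 1: u=1.718324  f(a)=+5.917e+00  f'(a)=-4.492e+00  a ← 22.079660 − (+5.917e+00/-4.492e+00) = 23.396697
iter 2: u=1.621596  f(a)=+5.707e-01  f'(a)=-3.664e+00  a ← 23.396697 − (+5.707e-01/-3.664e+00) = 23.552462
iter 3: u=1.610872  f(a)=+6.562e-03  f'(a)=-3.580e+00  a ← 23.552462 − (+6.562e-03/-3.580e+00) = 23.554295
iter 4: u=1.610747  f(a)=+8.896e-07  f'(a)=-3.579e+00  a ← 23.554295 − (+8.896e-07/-3.579e+00) = 23.554295
iter 5: u=1.610747  f(a)=+4.263e-14  f'(a)=-3.579e+00  a ← 23.554295 − (+4.263e-14/-3.579e+00) = 23.554295
converged: |Δa| < 1e-12 after 5 iterations
sag = a·(cosh(S/(2a)) − 1) = 23.554295·(cosh(1.610747) − 1) = 37.760903
T_max/T_min = cosh(S/(2a)) = 2.603143

a=23.554 sag=37.761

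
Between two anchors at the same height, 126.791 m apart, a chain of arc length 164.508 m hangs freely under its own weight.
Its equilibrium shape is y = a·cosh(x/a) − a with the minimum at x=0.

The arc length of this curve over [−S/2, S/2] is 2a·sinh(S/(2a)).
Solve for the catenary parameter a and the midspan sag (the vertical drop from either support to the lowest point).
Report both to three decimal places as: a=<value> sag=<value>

seed: a₀ = √(S³/(24(L−S))) = √(126.791³/(24·37.717)) = 47.452429
iter 1: u=1.335980  f(a)=+3.513e+00  f'(a)=-1.892e+00  a ← 47.452429 − (+3.513e+00/-1.892e+00) = 49.308875
iter 2: u=1.285681  f(a)=+2.167e-01  f'(a)=-1.665e+00  a ← 49.308875 − (+2.167e-01/-1.665e+00) = 49.438976
iter 3: u=1.282298  f(a)=+9.440e-04  f'(a)=-1.651e+00  a ← 49.438976 − (+9.440e-04/-1.651e+00) = 49.439548
iter 4: u=1.282283  f(a)=+1.810e-08  f'(a)=-1.651e+00  a ← 49.439548 − (+1.810e-08/-1.651e+00) = 49.439548
iter 5: u=1.282283  f(a)=-2.842e-14  f'(a)=-1.651e+00  a ← 49.439548 − (-2.842e-14/-1.651e+00) = 49.439548
converged: |Δa| < 1e-12 after 5 iterations
sag = a·(cosh(S/(2a)) − 1) = 49.439548·(cosh(1.282283) − 1) = 46.529142
T_max/T_min = cosh(S/(2a)) = 1.941132

a=49.440 sag=46.529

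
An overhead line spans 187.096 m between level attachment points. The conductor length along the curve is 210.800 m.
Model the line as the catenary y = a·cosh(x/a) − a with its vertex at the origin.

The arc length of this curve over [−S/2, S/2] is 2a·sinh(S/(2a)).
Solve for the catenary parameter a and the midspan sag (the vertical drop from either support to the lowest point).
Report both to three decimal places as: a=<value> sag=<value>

seed: a₀ = √(S³/(24(L−S))) = √(187.096³/(24·23.704)) = 107.295205
iter 1: u=0.871875  f(a)=+9.174e-01  f'(a)=-4.764e-01  a ← 107.295205 − (+9.174e-01/-4.764e-01) = 109.221124
iter 2: u=0.856501  f(a)=+2.528e-02  f'(a)=-4.504e-01  a ← 109.221124 − (+2.528e-02/-4.504e-01) = 109.277258
iter 3: u=0.856061  f(a)=+2.041e-05  f'(a)=-4.497e-01  a ← 109.277258 − (+2.041e-05/-4.497e-01) = 109.277303
iter 4: u=0.856061  f(a)=+1.333e-11  f'(a)=-4.497e-01  a ← 109.277303 − (+1.333e-11/-4.497e-01) = 109.277303
converged: |Δa| < 1e-12 after 4 iterations
sag = a·(cosh(S/(2a)) − 1) = 109.277303·(cosh(0.856061) − 1) = 42.547230
T_max/T_min = cosh(S/(2a)) = 1.389351

a=109.277 sag=42.547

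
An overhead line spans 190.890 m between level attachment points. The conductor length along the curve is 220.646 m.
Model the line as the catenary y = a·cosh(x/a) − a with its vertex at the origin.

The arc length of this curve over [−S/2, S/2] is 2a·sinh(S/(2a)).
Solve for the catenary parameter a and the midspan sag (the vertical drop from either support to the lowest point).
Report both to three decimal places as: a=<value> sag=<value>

a=100.921 sag=48.599

seed: a₀ = √(S³/(24(L−S))) = √(190.890³/(24·29.756)) = 98.691982
iter 1: u=0.967100  f(a)=+1.423e+00  f'(a)=-6.613e-01  a ← 98.691982 − (+1.423e+00/-6.613e-01) = 100.843588
iter 2: u=0.946466  f(a)=+4.786e-02  f'(a)=-6.175e-01  a ← 100.843588 − (+4.786e-02/-6.175e-01) = 100.921098
iter 3: u=0.945739  f(a)=+5.833e-05  f'(a)=-6.160e-01  a ← 100.921098 − (+5.833e-05/-6.160e-01) = 100.921193
iter 4: u=0.945738  f(a)=+8.689e-11  f'(a)=-6.160e-01  a ← 100.921193 − (+8.689e-11/-6.160e-01) = 100.921193
iter 5: u=0.945738  f(a)=+2.842e-14  f'(a)=-6.160e-01  a ← 100.921193 − (+2.842e-14/-6.160e-01) = 100.921193
converged: |Δa| < 1e-12 after 5 iterations
sag = a·(cosh(S/(2a)) − 1) = 100.921193·(cosh(0.945738) − 1) = 48.598878
T_max/T_min = cosh(S/(2a)) = 1.481553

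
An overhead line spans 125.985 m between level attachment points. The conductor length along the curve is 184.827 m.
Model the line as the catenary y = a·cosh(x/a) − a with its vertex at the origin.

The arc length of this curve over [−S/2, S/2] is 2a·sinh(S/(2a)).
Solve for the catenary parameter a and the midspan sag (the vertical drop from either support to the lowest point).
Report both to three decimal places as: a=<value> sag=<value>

a=40.026 sag=60.683

seed: a₀ = √(S³/(24(L−S))) = √(125.985³/(24·58.842)) = 37.629542
iter 1: u=1.674017  f(a)=+8.817e+00  f'(a)=-4.096e+00  a ← 37.629542 − (+8.817e+00/-4.096e+00) = 39.781947
iter 2: u=1.583444  f(a)=+8.131e-01  f'(a)=-3.373e+00  a ← 39.781947 − (+8.131e-01/-3.373e+00) = 40.023024
iter 3: u=1.573907  f(a)=+8.466e-03  f'(a)=-3.303e+00  a ← 40.023024 − (+8.466e-03/-3.303e+00) = 40.025587
iter 4: u=1.573806  f(a)=+9.389e-07  f'(a)=-3.302e+00  a ← 40.025587 − (+9.389e-07/-3.302e+00) = 40.025587
iter 5: u=1.573806  f(a)=+5.684e-14  f'(a)=-3.302e+00  a ← 40.025587 − (+5.684e-14/-3.302e+00) = 40.025587
converged: |Δa| < 1e-12 after 5 iterations
sag = a·(cosh(S/(2a)) − 1) = 40.025587·(cosh(1.573806) − 1) = 60.683413
T_max/T_min = cosh(S/(2a)) = 2.516115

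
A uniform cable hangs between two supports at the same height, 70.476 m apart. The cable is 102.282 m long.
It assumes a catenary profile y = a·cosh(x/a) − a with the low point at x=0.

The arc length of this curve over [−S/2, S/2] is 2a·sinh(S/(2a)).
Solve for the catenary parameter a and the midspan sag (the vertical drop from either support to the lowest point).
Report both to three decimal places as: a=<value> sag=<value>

seed: a₀ = √(S³/(24(L−S))) = √(70.476³/(24·31.806)) = 21.414193
iter 1: u=1.645544  f(a)=+4.595e+00  f'(a)=-3.857e+00  a ← 21.414193 − (+4.595e+00/-3.857e+00) = 22.605505
iter 2: u=1.558824  f(a)=+4.113e-01  f'(a)=-3.195e+00  a ← 22.605505 − (+4.113e-01/-3.195e+00) = 22.734250
iter 3: u=1.549996  f(a)=+4.011e-03  f'(a)=-3.133e+00  a ← 22.734250 − (+4.011e-03/-3.133e+00) = 22.735531
iter 4: u=1.549909  f(a)=+3.898e-07  f'(a)=-3.132e+00  a ← 22.735531 − (+3.898e-07/-3.132e+00) = 22.735531
iter 5: u=1.549909  f(a)=-1.421e-14  f'(a)=-3.132e+00  a ← 22.735531 − (-1.421e-14/-3.132e+00) = 22.735531
converged: |Δa| < 1e-12 after 5 iterations
sag = a·(cosh(S/(2a)) − 1) = 22.735531·(cosh(1.549909) − 1) = 33.231480
T_max/T_min = cosh(S/(2a)) = 2.461654

a=22.736 sag=33.231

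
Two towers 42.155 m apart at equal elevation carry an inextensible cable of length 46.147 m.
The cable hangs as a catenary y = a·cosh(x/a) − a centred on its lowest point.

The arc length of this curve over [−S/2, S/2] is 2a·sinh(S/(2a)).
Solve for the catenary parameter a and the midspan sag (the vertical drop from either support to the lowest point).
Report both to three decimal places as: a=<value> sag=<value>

a=28.351 sag=8.203

seed: a₀ = √(S³/(24(L−S))) = √(42.155³/(24·3.992)) = 27.962291
iter 1: u=0.753783  f(a)=+1.150e-01  f'(a)=-3.021e-01  a ← 27.962291 − (+1.150e-01/-3.021e-01) = 28.342838
iter 2: u=0.743662  f(a)=+2.389e-03  f'(a)=-2.896e-01  a ← 28.342838 − (+2.389e-03/-2.896e-01) = 28.351085
iter 3: u=0.743446  f(a)=+1.080e-06  f'(a)=-2.894e-01  a ← 28.351085 − (+1.080e-06/-2.894e-01) = 28.351089
iter 4: u=0.743446  f(a)=+2.203e-13  f'(a)=-2.894e-01  a ← 28.351089 − (+2.203e-13/-2.894e-01) = 28.351089
converged: |Δa| < 1e-12 after 4 iterations
sag = a·(cosh(S/(2a)) − 1) = 28.351089·(cosh(0.743446) − 1) = 8.202579
T_max/T_min = cosh(S/(2a)) = 1.289321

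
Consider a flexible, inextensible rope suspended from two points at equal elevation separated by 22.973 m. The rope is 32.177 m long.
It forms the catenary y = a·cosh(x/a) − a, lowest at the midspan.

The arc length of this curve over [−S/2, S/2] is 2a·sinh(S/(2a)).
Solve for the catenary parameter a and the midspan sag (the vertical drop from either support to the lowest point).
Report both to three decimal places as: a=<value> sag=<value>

seed: a₀ = √(S³/(24(L−S))) = √(22.973³/(24·9.204)) = 7.408540
iter 1: u=1.550440  f(a)=+1.172e+00  f'(a)=-3.136e+00  a ← 7.408540 − (+1.172e+00/-3.136e+00) = 7.782227
iter 2: u=1.475991  f(a)=+9.449e-02  f'(a)=-2.649e+00  a ← 7.782227 − (+9.449e-02/-2.649e+00) = 7.817903
iter 3: u=1.469256  f(a)=+7.336e-04  f'(a)=-2.608e+00  a ← 7.817903 − (+7.336e-04/-2.608e+00) = 7.818184
iter 4: u=1.469203  f(a)=+4.497e-08  f'(a)=-2.607e+00  a ← 7.818184 − (+4.497e-08/-2.607e+00) = 7.818184
iter 5: u=1.469203  f(a)=+0.000e+00  f'(a)=-2.607e+00  a ← 7.818184 − (+0.000e+00/-2.607e+00) = 7.818184
converged: |Δa| < 1e-12 after 5 iterations
sag = a·(cosh(S/(2a)) − 1) = 7.818184·(cosh(1.469203) − 1) = 10.069349
T_max/T_min = cosh(S/(2a)) = 2.287940

a=7.818 sag=10.069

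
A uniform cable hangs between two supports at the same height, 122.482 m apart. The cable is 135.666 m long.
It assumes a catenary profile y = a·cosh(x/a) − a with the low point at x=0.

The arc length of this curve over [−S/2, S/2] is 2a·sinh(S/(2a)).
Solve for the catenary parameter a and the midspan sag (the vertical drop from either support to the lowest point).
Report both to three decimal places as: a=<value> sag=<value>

a=77.405 sag=25.517

seed: a₀ = √(S³/(24(L−S))) = √(122.482³/(24·13.184)) = 76.204249
iter 1: u=0.803643  f(a)=+4.323e-01  f'(a)=-3.689e-01  a ← 76.204249 − (+4.323e-01/-3.689e-01) = 77.376275
iter 2: u=0.791470  f(a)=+1.018e-02  f'(a)=-3.517e-01  a ← 77.376275 − (+1.018e-02/-3.517e-01) = 77.405210
iter 3: u=0.791174  f(a)=+5.939e-06  f'(a)=-3.513e-01  a ← 77.405210 − (+5.939e-06/-3.513e-01) = 77.405226
iter 4: u=0.791174  f(a)=+2.046e-12  f'(a)=-3.513e-01  a ← 77.405226 − (+2.046e-12/-3.513e-01) = 77.405226
converged: |Δa| < 1e-12 after 4 iterations
sag = a·(cosh(S/(2a)) − 1) = 77.405226·(cosh(0.791174) − 1) = 25.516516
T_max/T_min = cosh(S/(2a)) = 1.329648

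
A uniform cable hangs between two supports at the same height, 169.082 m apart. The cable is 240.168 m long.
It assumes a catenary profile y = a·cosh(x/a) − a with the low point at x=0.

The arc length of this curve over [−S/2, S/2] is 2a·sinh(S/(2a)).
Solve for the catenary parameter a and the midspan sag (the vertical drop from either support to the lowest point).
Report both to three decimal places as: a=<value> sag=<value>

a=56.306 sag=76.323

seed: a₀ = √(S³/(24(L−S))) = √(169.082³/(24·71.086)) = 53.229012
iter 1: u=1.588250  f(a)=+9.524e+00  f'(a)=-3.408e+00  a ← 53.229012 − (+9.524e+00/-3.408e+00) = 56.023247
iter 2: u=1.509034  f(a)=+8.013e-01  f'(a)=-2.857e+00  a ← 56.023247 − (+8.013e-01/-2.857e+00) = 56.303736
iter 3: u=1.501517  f(a)=+6.824e-03  f'(a)=-2.808e+00  a ← 56.303736 − (+6.824e-03/-2.808e+00) = 56.306166
iter 4: u=1.501452  f(a)=+5.043e-07  f'(a)=-2.808e+00  a ← 56.306166 − (+5.043e-07/-2.808e+00) = 56.306167
iter 5: u=1.501452  f(a)=+5.684e-14  f'(a)=-2.808e+00  a ← 56.306167 − (+5.684e-14/-2.808e+00) = 56.306167
converged: |Δa| < 1e-12 after 5 iterations
sag = a·(cosh(S/(2a)) − 1) = 56.306167·(cosh(1.501452) − 1) = 76.323210
T_max/T_min = cosh(S/(2a)) = 2.355504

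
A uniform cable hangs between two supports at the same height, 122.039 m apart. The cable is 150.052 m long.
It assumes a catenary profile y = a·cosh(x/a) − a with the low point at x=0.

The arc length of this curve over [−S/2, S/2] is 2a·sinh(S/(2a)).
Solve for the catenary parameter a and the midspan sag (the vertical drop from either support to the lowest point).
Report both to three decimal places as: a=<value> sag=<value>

seed: a₀ = √(S³/(24(L−S))) = √(122.039³/(24·28.013)) = 51.995113
iter 1: u=1.173562  f(a)=+1.994e+00  f'(a)=-1.233e+00  a ← 51.995113 − (+1.994e+00/-1.233e+00) = 53.611378
iter 2: u=1.138182  f(a)=+9.673e-02  f'(a)=-1.116e+00  a ← 53.611378 − (+9.673e-02/-1.116e+00) = 53.698025
iter 3: u=1.136345  f(a)=+2.534e-04  f'(a)=-1.111e+00  a ← 53.698025 − (+2.534e-04/-1.111e+00) = 53.698253
iter 4: u=1.136341  f(a)=+1.750e-09  f'(a)=-1.110e+00  a ← 53.698253 − (+1.750e-09/-1.110e+00) = 53.698253
iter 5: u=1.136341  f(a)=+2.842e-14  f'(a)=-1.110e+00  a ← 53.698253 − (+2.842e-14/-1.110e+00) = 53.698253
converged: |Δa| < 1e-12 after 5 iterations
sag = a·(cosh(S/(2a)) − 1) = 53.698253·(cosh(1.136341) − 1) = 38.564432
T_max/T_min = cosh(S/(2a)) = 1.718169

a=53.698 sag=38.564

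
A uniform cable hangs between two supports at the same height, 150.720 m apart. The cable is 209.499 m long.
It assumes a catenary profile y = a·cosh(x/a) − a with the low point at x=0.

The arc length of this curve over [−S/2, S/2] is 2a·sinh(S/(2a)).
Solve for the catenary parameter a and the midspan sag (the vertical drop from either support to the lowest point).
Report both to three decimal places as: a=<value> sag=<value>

seed: a₀ = √(S³/(24(L−S))) = √(150.720³/(24·58.779)) = 49.265127
iter 1: u=1.529682  f(a)=+7.273e+00  f'(a)=-2.993e+00  a ← 49.265127 − (+7.273e+00/-2.993e+00) = 51.694790
iter 2: u=1.457787  f(a)=+5.726e-01  f'(a)=-2.539e+00  a ← 51.694790 − (+5.726e-01/-2.539e+00) = 51.920337
iter 3: u=1.451454  f(a)=+4.221e-03  f'(a)=-2.502e+00  a ← 51.920337 − (+4.221e-03/-2.502e+00) = 51.922025
iter 4: u=1.451407  f(a)=+2.330e-07  f'(a)=-2.501e+00  a ← 51.922025 − (+2.330e-07/-2.501e+00) = 51.922025
iter 5: u=1.451407  f(a)=+2.842e-14  f'(a)=-2.501e+00  a ← 51.922025 − (+2.842e-14/-2.501e+00) = 51.922025
converged: |Δa| < 1e-12 after 5 iterations
sag = a·(cosh(S/(2a)) − 1) = 51.922025·(cosh(1.451407) − 1) = 64.989713
T_max/T_min = cosh(S/(2a)) = 2.251679

a=51.922 sag=64.990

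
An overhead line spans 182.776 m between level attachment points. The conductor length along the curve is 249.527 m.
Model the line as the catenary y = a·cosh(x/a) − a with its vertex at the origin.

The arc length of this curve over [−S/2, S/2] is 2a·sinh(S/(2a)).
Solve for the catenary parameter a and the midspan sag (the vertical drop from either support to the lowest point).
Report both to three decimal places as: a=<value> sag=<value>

a=64.869 sag=75.751

seed: a₀ = √(S³/(24(L−S))) = √(182.776³/(24·66.751)) = 61.736818
iter 1: u=1.480284  f(a)=+7.707e+00  f'(a)=-2.675e+00  a ← 61.736818 − (+7.707e+00/-2.675e+00) = 64.617959
iter 2: u=1.414282  f(a)=+5.723e-01  f'(a)=-2.291e+00  a ← 64.617959 − (+5.723e-01/-2.291e+00) = 64.867769
iter 3: u=1.408835  f(a)=+3.716e-03  f'(a)=-2.261e+00  a ← 64.867769 − (+3.716e-03/-2.261e+00) = 64.869412
iter 4: u=1.408800  f(a)=+1.589e-07  f'(a)=-2.261e+00  a ← 64.869412 − (+1.589e-07/-2.261e+00) = 64.869412
iter 5: u=1.408800  f(a)=-2.842e-14  f'(a)=-2.261e+00  a ← 64.869412 − (-2.842e-14/-2.261e+00) = 64.869412
converged: |Δa| < 1e-12 after 5 iterations
sag = a·(cosh(S/(2a)) − 1) = 64.869412·(cosh(1.408800) − 1) = 75.750542
T_max/T_min = cosh(S/(2a)) = 2.167739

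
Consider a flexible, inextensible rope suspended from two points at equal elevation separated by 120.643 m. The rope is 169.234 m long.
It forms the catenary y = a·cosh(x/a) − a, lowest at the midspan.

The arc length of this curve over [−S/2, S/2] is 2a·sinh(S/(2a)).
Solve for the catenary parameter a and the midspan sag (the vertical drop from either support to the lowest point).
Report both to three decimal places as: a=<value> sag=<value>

a=40.959 sag=53.050

seed: a₀ = √(S³/(24(L−S))) = √(120.643³/(24·48.591)) = 38.803389
iter 1: u=1.554542  f(a)=+6.221e+00  f'(a)=-3.164e+00  a ← 38.803389 − (+6.221e+00/-3.164e+00) = 40.769253
iter 2: u=1.479583  f(a)=+5.040e-01  f'(a)=-2.671e+00  a ← 40.769253 − (+5.040e-01/-2.671e+00) = 40.957970
iter 3: u=1.472766  f(a)=+3.953e-03  f'(a)=-2.629e+00  a ← 40.957970 − (+3.953e-03/-2.629e+00) = 40.959474
iter 4: u=1.472712  f(a)=+2.473e-07  f'(a)=-2.629e+00  a ← 40.959474 − (+2.473e-07/-2.629e+00) = 40.959474
iter 5: u=1.472712  f(a)=+0.000e+00  f'(a)=-2.629e+00  a ← 40.959474 − (+0.000e+00/-2.629e+00) = 40.959474
converged: |Δa| < 1e-12 after 5 iterations
sag = a·(cosh(S/(2a)) − 1) = 40.959474·(cosh(1.472712) − 1) = 53.049649
T_max/T_min = cosh(S/(2a)) = 2.295174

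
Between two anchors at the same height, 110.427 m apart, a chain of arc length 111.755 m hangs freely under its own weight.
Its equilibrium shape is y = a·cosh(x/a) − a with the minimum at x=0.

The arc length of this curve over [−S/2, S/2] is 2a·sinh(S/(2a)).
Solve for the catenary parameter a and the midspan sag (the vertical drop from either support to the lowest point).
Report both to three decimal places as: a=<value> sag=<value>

seed: a₀ = √(S³/(24(L−S))) = √(110.427³/(24·1.328)) = 205.545632
iter 1: u=0.268619  f(a)=+4.799e-03  f'(a)=-1.302e-02  a ← 205.545632 − (+4.799e-03/-1.302e-02) = 205.914387
iter 2: u=0.268138  f(a)=+1.295e-05  f'(a)=-1.295e-02  a ← 205.914387 − (+1.295e-05/-1.295e-02) = 205.915387
iter 3: u=0.268137  f(a)=+9.477e-11  f'(a)=-1.294e-02  a ← 205.915387 − (+9.477e-11/-1.294e-02) = 205.915387
iter 4: u=0.268137  f(a)=-1.421e-14  f'(a)=-1.294e-02  a ← 205.915387 − (-1.421e-14/-1.294e-02) = 205.915387
converged: |Δa| < 1e-12 after 4 iterations
sag = a·(cosh(S/(2a)) − 1) = 205.915387·(cosh(0.268137) − 1) = 7.446844
T_max/T_min = cosh(S/(2a)) = 1.036165

a=205.915 sag=7.447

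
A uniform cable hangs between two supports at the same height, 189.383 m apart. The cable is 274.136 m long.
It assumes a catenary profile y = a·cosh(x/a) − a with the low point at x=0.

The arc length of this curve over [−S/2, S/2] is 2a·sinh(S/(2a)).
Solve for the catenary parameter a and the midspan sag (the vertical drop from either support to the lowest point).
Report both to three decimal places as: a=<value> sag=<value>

seed: a₀ = √(S³/(24(L−S))) = √(189.383³/(24·84.753)) = 57.786758
iter 1: u=1.638637  f(a)=+1.213e+01  f'(a)=-3.800e+00  a ← 57.786758 − (+1.213e+01/-3.800e+00) = 60.979607
iter 2: u=1.552839  f(a)=+1.078e+00  f'(a)=-3.152e+00  a ← 60.979607 − (+1.078e+00/-3.152e+00) = 61.321649
iter 3: u=1.544177  f(a)=+1.035e-02  f'(a)=-3.092e+00  a ← 61.321649 − (+1.035e-02/-3.092e+00) = 61.324996
iter 4: u=1.544093  f(a)=+9.735e-07  f'(a)=-3.092e+00  a ← 61.324996 − (+9.735e-07/-3.092e+00) = 61.324996
iter 5: u=1.544093  f(a)=+5.684e-14  f'(a)=-3.092e+00  a ← 61.324996 − (+5.684e-14/-3.092e+00) = 61.324996
converged: |Δa| < 1e-12 after 5 iterations
sag = a·(cosh(S/(2a)) − 1) = 61.324996·(cosh(1.544093) − 1) = 88.836223
T_max/T_min = cosh(S/(2a)) = 2.448614

a=61.325 sag=88.836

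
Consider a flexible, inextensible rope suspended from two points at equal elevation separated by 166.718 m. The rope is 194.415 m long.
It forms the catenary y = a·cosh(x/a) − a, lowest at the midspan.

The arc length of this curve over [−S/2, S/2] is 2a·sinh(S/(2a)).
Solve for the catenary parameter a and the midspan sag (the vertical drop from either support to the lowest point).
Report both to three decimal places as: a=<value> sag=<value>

seed: a₀ = √(S³/(24(L−S))) = √(166.718³/(24·27.697)) = 83.493324
iter 1: u=0.998391  f(a)=+1.414e+00  f'(a)=-7.320e-01  a ← 83.493324 − (+1.414e+00/-7.320e-01) = 85.424534
iter 2: u=0.975820  f(a)=+5.053e-02  f'(a)=-6.805e-01  a ← 85.424534 − (+5.053e-02/-6.805e-01) = 85.498794
iter 3: u=0.974973  f(a)=+6.988e-05  f'(a)=-6.786e-01  a ← 85.498794 − (+6.988e-05/-6.786e-01) = 85.498897
iter 4: u=0.974972  f(a)=+1.341e-10  f'(a)=-6.786e-01  a ← 85.498897 − (+1.341e-10/-6.786e-01) = 85.498897
iter 5: u=0.974972  f(a)=-1.137e-13  f'(a)=-6.786e-01  a ← 85.498897 − (-1.137e-13/-6.786e-01) = 85.498897
converged: |Δa| < 1e-12 after 5 iterations
sag = a·(cosh(S/(2a)) − 1) = 85.498897·(cosh(0.974972) − 1) = 43.959048
T_max/T_min = cosh(S/(2a)) = 1.514148

a=85.499 sag=43.959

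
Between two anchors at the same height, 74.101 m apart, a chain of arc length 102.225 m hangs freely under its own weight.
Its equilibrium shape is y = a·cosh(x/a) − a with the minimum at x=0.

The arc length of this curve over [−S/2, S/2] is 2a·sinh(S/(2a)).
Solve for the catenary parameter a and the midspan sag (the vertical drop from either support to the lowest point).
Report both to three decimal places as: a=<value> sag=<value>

a=25.843 sag=31.431

seed: a₀ = √(S³/(24(L−S))) = √(74.101³/(24·28.124)) = 24.552286
iter 1: u=1.509045  f(a)=+3.381e+00  f'(a)=-2.857e+00  a ← 24.552286 − (+3.381e+00/-2.857e+00) = 25.735890
iter 2: u=1.439643  f(a)=+2.599e-01  f'(a)=-2.433e+00  a ← 25.735890 − (+2.599e-01/-2.433e+00) = 25.842704
iter 3: u=1.433693  f(a)=+1.818e-03  f'(a)=-2.399e+00  a ← 25.842704 − (+1.818e-03/-2.399e+00) = 25.843461
iter 4: u=1.433651  f(a)=+9.031e-08  f'(a)=-2.399e+00  a ← 25.843461 − (+9.031e-08/-2.399e+00) = 25.843461
iter 5: u=1.433651  f(a)=+1.421e-14  f'(a)=-2.399e+00  a ← 25.843461 − (+1.421e-14/-2.399e+00) = 25.843461
converged: |Δa| < 1e-12 after 5 iterations
sag = a·(cosh(S/(2a)) − 1) = 25.843461·(cosh(1.433651) − 1) = 31.431072
T_max/T_min = cosh(S/(2a)) = 2.216210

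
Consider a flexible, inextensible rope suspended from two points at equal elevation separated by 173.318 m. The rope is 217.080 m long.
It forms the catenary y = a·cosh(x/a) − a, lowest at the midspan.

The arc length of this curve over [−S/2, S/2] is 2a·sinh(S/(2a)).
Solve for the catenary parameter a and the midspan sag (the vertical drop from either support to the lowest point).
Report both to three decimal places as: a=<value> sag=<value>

seed: a₀ = √(S³/(24(L−S))) = √(173.318³/(24·43.762)) = 70.406264
iter 1: u=1.230842  f(a)=+3.437e+00  f'(a)=-1.442e+00  a ← 70.406264 − (+3.437e+00/-1.442e+00) = 72.789883
iter 2: u=1.190536  f(a)=+1.823e-01  f'(a)=-1.293e+00  a ← 72.789883 − (+1.823e-01/-1.293e+00) = 72.930875
iter 3: u=1.188235  f(a)=+5.760e-04  f'(a)=-1.285e+00  a ← 72.930875 − (+5.760e-04/-1.285e+00) = 72.931323
iter 4: u=1.188227  f(a)=+5.794e-09  f'(a)=-1.285e+00  a ← 72.931323 − (+5.794e-09/-1.285e+00) = 72.931323
iter 5: u=1.188227  f(a)=-2.842e-14  f'(a)=-1.285e+00  a ← 72.931323 − (-2.842e-14/-1.285e+00) = 72.931323
converged: |Δa| < 1e-12 after 5 iterations
sag = a·(cosh(S/(2a)) − 1) = 72.931323·(cosh(1.188227) − 1) = 57.835299
T_max/T_min = cosh(S/(2a)) = 1.793010

a=72.931 sag=57.835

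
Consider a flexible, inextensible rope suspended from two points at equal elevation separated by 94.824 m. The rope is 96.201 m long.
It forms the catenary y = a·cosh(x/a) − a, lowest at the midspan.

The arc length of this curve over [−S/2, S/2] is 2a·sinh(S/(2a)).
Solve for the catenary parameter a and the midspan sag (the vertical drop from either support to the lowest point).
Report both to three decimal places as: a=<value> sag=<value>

seed: a₀ = √(S³/(24(L−S))) = √(94.824³/(24·1.377)) = 160.621921
iter 1: u=0.295178  f(a)=+6.011e-03  f'(a)=-1.730e-02  a ← 160.621921 − (+6.011e-03/-1.730e-02) = 160.969484
iter 2: u=0.294540  f(a)=+1.957e-05  f'(a)=-1.718e-02  a ← 160.969484 − (+1.957e-05/-1.718e-02) = 160.970623
iter 3: u=0.294538  f(a)=+2.088e-10  f'(a)=-1.718e-02  a ← 160.970623 − (+2.088e-10/-1.718e-02) = 160.970623
iter 4: u=0.294538  f(a)=+1.421e-14  f'(a)=-1.718e-02  a ← 160.970623 − (+1.421e-14/-1.718e-02) = 160.970623
converged: |Δa| < 1e-12 after 4 iterations
sag = a·(cosh(S/(2a)) − 1) = 160.970623·(cosh(0.294538) − 1) = 7.032947
T_max/T_min = cosh(S/(2a)) = 1.043691

a=160.971 sag=7.033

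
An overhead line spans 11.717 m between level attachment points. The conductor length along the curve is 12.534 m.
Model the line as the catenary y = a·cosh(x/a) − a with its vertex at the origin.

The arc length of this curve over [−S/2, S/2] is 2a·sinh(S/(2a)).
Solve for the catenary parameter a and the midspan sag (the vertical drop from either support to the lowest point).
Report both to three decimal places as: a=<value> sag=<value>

a=9.151 sag=1.940

seed: a₀ = √(S³/(24(L−S))) = √(11.717³/(24·0.817)) = 9.057493
iter 1: u=0.646813  f(a)=+1.726e-02  f'(a)=-1.881e-01  a ← 9.057493 − (+1.726e-02/-1.881e-01) = 9.149278
iter 2: u=0.640324  f(a)=+2.659e-04  f'(a)=-1.823e-01  a ← 9.149278 − (+2.659e-04/-1.823e-01) = 9.150736
iter 3: u=0.640222  f(a)=+6.528e-08  f'(a)=-1.822e-01  a ← 9.150736 − (+6.528e-08/-1.822e-01) = 9.150737
iter 4: u=0.640222  f(a)=+5.329e-15  f'(a)=-1.822e-01  a ← 9.150737 − (+5.329e-15/-1.822e-01) = 9.150737
converged: |Δa| < 1e-12 after 4 iterations
sag = a·(cosh(S/(2a)) − 1) = 9.150737·(cosh(0.640222) − 1) = 1.940308
T_max/T_min = cosh(S/(2a)) = 1.212038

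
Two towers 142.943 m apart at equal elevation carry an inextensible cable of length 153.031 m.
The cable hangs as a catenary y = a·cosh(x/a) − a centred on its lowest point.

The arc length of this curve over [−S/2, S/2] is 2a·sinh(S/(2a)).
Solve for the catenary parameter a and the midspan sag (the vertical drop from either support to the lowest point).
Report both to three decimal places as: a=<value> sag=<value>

seed: a₀ = √(S³/(24(L−S))) = √(142.943³/(24·10.088)) = 109.833843
iter 1: u=0.650724  f(a)=+2.157e-01  f'(a)=-1.916e-01  a ← 109.833843 − (+2.157e-01/-1.916e-01) = 110.959930
iter 2: u=0.644120  f(a)=+3.363e-03  f'(a)=-1.857e-01  a ← 110.959930 − (+3.363e-03/-1.857e-01) = 110.978044
iter 3: u=0.644015  f(a)=+8.458e-07  f'(a)=-1.856e-01  a ← 110.978044 − (+8.458e-07/-1.856e-01) = 110.978048
iter 4: u=0.644015  f(a)=+5.684e-14  f'(a)=-1.856e-01  a ← 110.978048 − (+5.684e-14/-1.856e-01) = 110.978048
converged: |Δa| < 1e-12 after 4 iterations
sag = a·(cosh(S/(2a)) − 1) = 110.978048·(cosh(0.644015) − 1) = 23.820872
T_max/T_min = cosh(S/(2a)) = 1.214645

a=110.978 sag=23.821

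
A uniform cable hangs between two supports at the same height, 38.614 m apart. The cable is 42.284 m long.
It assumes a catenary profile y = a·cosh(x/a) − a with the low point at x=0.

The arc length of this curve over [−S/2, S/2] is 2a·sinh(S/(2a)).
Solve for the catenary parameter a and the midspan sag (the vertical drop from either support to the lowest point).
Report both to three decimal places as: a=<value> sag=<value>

a=25.924 sag=7.528

seed: a₀ = √(S³/(24(L−S))) = √(38.614³/(24·3.670)) = 25.566927
iter 1: u=0.755155  f(a)=+1.061e-01  f'(a)=-3.038e-01  a ← 25.566927 − (+1.061e-01/-3.038e-01) = 25.916089
iter 2: u=0.744981  f(a)=+2.212e-03  f'(a)=-2.912e-01  a ← 25.916089 − (+2.212e-03/-2.912e-01) = 25.923684
iter 3: u=0.744763  f(a)=+1.007e-06  f'(a)=-2.910e-01  a ← 25.923684 − (+1.007e-06/-2.910e-01) = 25.923688
iter 4: u=0.744763  f(a)=+1.990e-13  f'(a)=-2.910e-01  a ← 25.923688 − (+1.990e-13/-2.910e-01) = 25.923688
converged: |Δa| < 1e-12 after 4 iterations
sag = a·(cosh(S/(2a)) − 1) = 25.923688·(cosh(0.744763) − 1) = 7.528095
T_max/T_min = cosh(S/(2a)) = 1.290394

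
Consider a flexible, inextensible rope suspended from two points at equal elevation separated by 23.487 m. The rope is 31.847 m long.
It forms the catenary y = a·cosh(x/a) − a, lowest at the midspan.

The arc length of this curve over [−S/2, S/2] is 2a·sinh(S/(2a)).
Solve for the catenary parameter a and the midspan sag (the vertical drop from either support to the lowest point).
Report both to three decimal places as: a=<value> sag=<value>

a=8.434 sag=9.585

seed: a₀ = √(S³/(24(L−S))) = √(23.487³/(24·8.360)) = 8.035864
iter 1: u=1.461386  f(a)=+9.395e-01  f'(a)=-2.560e+00  a ← 8.035864 − (+9.395e-01/-2.560e+00) = 8.402800
iter 2: u=1.397570  f(a)=+6.818e-02  f'(a)=-2.201e+00  a ← 8.402800 − (+6.818e-02/-2.201e+00) = 8.433778
iter 3: u=1.392437  f(a)=+4.212e-04  f'(a)=-2.174e+00  a ← 8.433778 − (+4.212e-04/-2.174e+00) = 8.433971
iter 4: u=1.392405  f(a)=+1.630e-08  f'(a)=-2.174e+00  a ← 8.433971 − (+1.630e-08/-2.174e+00) = 8.433971
iter 5: u=1.392405  f(a)=+7.105e-15  f'(a)=-2.174e+00  a ← 8.433971 − (+7.105e-15/-2.174e+00) = 8.433971
converged: |Δa| < 1e-12 after 5 iterations
sag = a·(cosh(S/(2a)) − 1) = 8.433971·(cosh(1.392405) − 1) = 9.585178
T_max/T_min = cosh(S/(2a)) = 2.136496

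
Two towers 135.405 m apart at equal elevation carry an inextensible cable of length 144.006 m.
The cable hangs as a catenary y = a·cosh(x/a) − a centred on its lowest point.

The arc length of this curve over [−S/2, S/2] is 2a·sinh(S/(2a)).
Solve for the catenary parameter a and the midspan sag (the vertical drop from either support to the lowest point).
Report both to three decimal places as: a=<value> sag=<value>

seed: a₀ = √(S³/(24(L−S))) = √(135.405³/(24·8.601)) = 109.665988
iter 1: u=0.617352  f(a)=+1.654e-01  f'(a)=-1.629e-01  a ← 109.665988 − (+1.654e-01/-1.629e-01) = 110.681205
iter 2: u=0.611689  f(a)=+2.325e-03  f'(a)=-1.584e-01  a ← 110.681205 − (+2.325e-03/-1.584e-01) = 110.695885
iter 3: u=0.611608  f(a)=+4.739e-07  f'(a)=-1.583e-01  a ← 110.695885 − (+4.739e-07/-1.583e-01) = 110.695888
iter 4: u=0.611608  f(a)=+0.000e+00  f'(a)=-1.583e-01  a ← 110.695888 − (+0.000e+00/-1.583e-01) = 110.695888
converged: |Δa| < 1e-12 after 4 iterations
sag = a·(cosh(S/(2a)) − 1) = 110.695888·(cosh(0.611608) − 1) = 21.357176
T_max/T_min = cosh(S/(2a)) = 1.192936

a=110.696 sag=21.357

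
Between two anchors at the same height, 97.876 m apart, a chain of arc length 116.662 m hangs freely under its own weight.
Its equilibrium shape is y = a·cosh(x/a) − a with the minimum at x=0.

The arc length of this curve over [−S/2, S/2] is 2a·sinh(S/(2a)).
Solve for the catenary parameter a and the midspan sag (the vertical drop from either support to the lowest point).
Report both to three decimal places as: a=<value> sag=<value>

seed: a₀ = √(S³/(24(L−S))) = √(97.876³/(24·18.786)) = 45.602803
iter 1: u=1.073136  f(a)=+1.112e+00  f'(a)=-9.228e-01  a ← 45.602803 − (+1.112e+00/-9.228e-01) = 46.807722
iter 2: u=1.045511  f(a)=+4.559e-02  f'(a)=-8.485e-01  a ← 46.807722 − (+4.559e-02/-8.485e-01) = 46.861453
iter 3: u=1.044312  f(a)=+8.391e-05  f'(a)=-8.454e-01  a ← 46.861453 − (+8.391e-05/-8.454e-01) = 46.861552
iter 4: u=1.044310  f(a)=+2.854e-10  f'(a)=-8.454e-01  a ← 46.861552 − (+2.854e-10/-8.454e-01) = 46.861552
iter 5: u=1.044310  f(a)=-1.421e-14  f'(a)=-8.454e-01  a ← 46.861552 − (-1.421e-14/-8.454e-01) = 46.861552
converged: |Δa| < 1e-12 after 5 iterations
sag = a·(cosh(S/(2a)) − 1) = 46.861552·(cosh(1.044310) − 1) = 27.961644
T_max/T_min = cosh(S/(2a)) = 1.596686

a=46.862 sag=27.962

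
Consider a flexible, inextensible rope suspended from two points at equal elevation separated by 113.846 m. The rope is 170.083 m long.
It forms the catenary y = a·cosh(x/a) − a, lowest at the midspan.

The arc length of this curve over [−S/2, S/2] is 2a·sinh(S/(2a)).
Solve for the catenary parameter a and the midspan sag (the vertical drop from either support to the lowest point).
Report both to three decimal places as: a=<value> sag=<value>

a=35.280 sag=56.789

seed: a₀ = √(S³/(24(L−S))) = √(113.846³/(24·56.237)) = 33.064349
iter 1: u=1.721582  f(a)=+8.947e+00  f'(a)=-4.523e+00  a ← 33.064349 − (+8.947e+00/-4.523e+00) = 35.042584
iter 2: u=1.624395  f(a)=+8.658e-01  f'(a)=-3.686e+00  a ← 35.042584 − (+8.658e-01/-3.686e+00) = 35.277474
iter 3: u=1.613579  f(a)=+1.003e-02  f'(a)=-3.601e+00  a ← 35.277474 − (+1.003e-02/-3.601e+00) = 35.280259
iter 4: u=1.613452  f(a)=+1.379e-06  f'(a)=-3.600e+00  a ← 35.280259 − (+1.379e-06/-3.600e+00) = 35.280259
iter 5: u=1.613452  f(a)=+5.684e-14  f'(a)=-3.600e+00  a ← 35.280259 − (+5.684e-14/-3.600e+00) = 35.280259
converged: |Δa| < 1e-12 after 5 iterations
sag = a·(cosh(S/(2a)) − 1) = 35.280259·(cosh(1.613452) − 1) = 56.789027
T_max/T_min = cosh(S/(2a)) = 2.609654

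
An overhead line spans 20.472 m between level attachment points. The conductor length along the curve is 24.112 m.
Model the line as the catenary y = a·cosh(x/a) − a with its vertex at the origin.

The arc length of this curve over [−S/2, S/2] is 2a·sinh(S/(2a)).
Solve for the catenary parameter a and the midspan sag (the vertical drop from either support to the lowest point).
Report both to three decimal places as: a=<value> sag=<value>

seed: a₀ = √(S³/(24(L−S))) = √(20.472³/(24·3.640)) = 9.910238
iter 1: u=1.032871  f(a)=+1.992e-01  f'(a)=-8.160e-01  a ← 9.910238 − (+1.992e-01/-8.160e-01) = 10.154314
iter 2: u=1.008044  f(a)=+7.595e-03  f'(a)=-7.548e-01  a ← 10.154314 − (+7.595e-03/-7.548e-01) = 10.164376
iter 3: u=1.007047  f(a)=+1.202e-05  f'(a)=-7.525e-01  a ← 10.164376 − (+1.202e-05/-7.525e-01) = 10.164392
iter 4: u=1.007045  f(a)=+3.019e-11  f'(a)=-7.525e-01  a ← 10.164392 − (+3.019e-11/-7.525e-01) = 10.164392
iter 5: u=1.007045  f(a)=-3.553e-15  f'(a)=-7.525e-01  a ← 10.164392 − (-3.553e-15/-7.525e-01) = 10.164392
converged: |Δa| < 1e-12 after 5 iterations
sag = a·(cosh(S/(2a)) − 1) = 10.164392·(cosh(1.007045) − 1) = 5.604628
T_max/T_min = cosh(S/(2a)) = 1.551398

a=10.164 sag=5.605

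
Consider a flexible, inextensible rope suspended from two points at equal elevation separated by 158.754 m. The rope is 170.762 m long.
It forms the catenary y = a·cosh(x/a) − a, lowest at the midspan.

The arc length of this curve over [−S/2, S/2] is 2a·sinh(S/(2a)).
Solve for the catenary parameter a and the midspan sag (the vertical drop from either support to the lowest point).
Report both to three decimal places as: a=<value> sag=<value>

a=119.141 sag=27.435

seed: a₀ = √(S³/(24(L−S))) = √(158.754³/(24·12.008)) = 117.827335
iter 1: u=0.673672  f(a)=+2.754e-01  f'(a)=-2.132e-01  a ← 117.827335 − (+2.754e-01/-2.132e-01) = 119.119139
iter 2: u=0.666366  f(a)=+4.595e-03  f'(a)=-2.062e-01  a ← 119.119139 − (+4.595e-03/-2.062e-01) = 119.141429
iter 3: u=0.666242  f(a)=+1.327e-06  f'(a)=-2.060e-01  a ← 119.141429 − (+1.327e-06/-2.060e-01) = 119.141435
iter 4: u=0.666242  f(a)=+1.137e-13  f'(a)=-2.060e-01  a ← 119.141435 − (+1.137e-13/-2.060e-01) = 119.141435
converged: |Δa| < 1e-12 after 4 iterations
sag = a·(cosh(S/(2a)) − 1) = 119.141435·(cosh(0.666242) − 1) = 27.434814
T_max/T_min = cosh(S/(2a)) = 1.230271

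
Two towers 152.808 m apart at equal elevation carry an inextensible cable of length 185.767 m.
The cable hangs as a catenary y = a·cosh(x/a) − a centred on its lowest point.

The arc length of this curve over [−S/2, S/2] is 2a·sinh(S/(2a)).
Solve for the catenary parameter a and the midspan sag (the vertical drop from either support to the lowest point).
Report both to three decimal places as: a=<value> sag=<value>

seed: a₀ = √(S³/(24(L−S))) = √(152.808³/(24·32.959)) = 67.162446
iter 1: u=1.137600  f(a)=+2.200e+00  f'(a)=-1.114e+00  a ← 67.162446 − (+2.200e+00/-1.114e+00) = 69.136045
iter 2: u=1.105125  f(a)=+1.007e-01  f'(a)=-1.015e+00  a ← 69.136045 − (+1.007e-01/-1.015e+00) = 69.235276
iter 3: u=1.103541  f(a)=+2.333e-04  f'(a)=-1.010e+00  a ← 69.235276 − (+2.333e-04/-1.010e+00) = 69.235507
iter 4: u=1.103538  f(a)=+1.260e-09  f'(a)=-1.010e+00  a ← 69.235507 − (+1.260e-09/-1.010e+00) = 69.235507
iter 5: u=1.103538  f(a)=+2.842e-14  f'(a)=-1.010e+00  a ← 69.235507 − (+2.842e-14/-1.010e+00) = 69.235507
converged: |Δa| < 1e-12 after 5 iterations
sag = a·(cosh(S/(2a)) − 1) = 69.235507·(cosh(1.103538) − 1) = 46.613101
T_max/T_min = cosh(S/(2a)) = 1.673254

a=69.236 sag=46.613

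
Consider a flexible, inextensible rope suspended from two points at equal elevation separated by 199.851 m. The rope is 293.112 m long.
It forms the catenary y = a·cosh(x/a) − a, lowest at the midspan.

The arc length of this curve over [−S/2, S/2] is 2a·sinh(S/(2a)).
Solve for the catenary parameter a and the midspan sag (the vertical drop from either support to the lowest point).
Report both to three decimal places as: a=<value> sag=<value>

seed: a₀ = √(S³/(24(L−S))) = √(199.851³/(24·93.261)) = 59.717805
iter 1: u=1.673295  f(a)=+1.396e+01  f'(a)=-4.090e+00  a ← 59.717805 − (+1.396e+01/-4.090e+00) = 63.131278
iter 2: u=1.582821  f(a)=+1.287e+00  f'(a)=-3.368e+00  a ← 63.131278 − (+1.287e+00/-3.368e+00) = 63.513254
iter 3: u=1.573302  f(a)=+1.337e-02  f'(a)=-3.298e+00  a ← 63.513254 − (+1.337e-02/-3.298e+00) = 63.517308
iter 4: u=1.573201  f(a)=+1.478e-06  f'(a)=-3.298e+00  a ← 63.517308 − (+1.478e-06/-3.298e+00) = 63.517309
iter 5: u=1.573201  f(a)=+5.684e-14  f'(a)=-3.298e+00  a ← 63.517309 − (+5.684e-14/-3.298e+00) = 63.517309
converged: |Δa| < 1e-12 after 5 iterations
sag = a·(cosh(S/(2a)) − 1) = 63.517309·(cosh(1.573201) − 1) = 96.210928
T_max/T_min = cosh(S/(2a)) = 2.514720

a=63.517 sag=96.211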